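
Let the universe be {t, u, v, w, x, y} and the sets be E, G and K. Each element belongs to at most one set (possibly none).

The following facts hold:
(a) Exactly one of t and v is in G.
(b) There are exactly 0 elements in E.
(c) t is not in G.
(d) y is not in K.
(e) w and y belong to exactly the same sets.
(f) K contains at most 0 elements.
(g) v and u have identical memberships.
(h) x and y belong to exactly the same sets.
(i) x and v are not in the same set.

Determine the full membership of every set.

From (c): t ∉ G.
From (d): y ∉ K.
(a) (exactly one): v ∈ G.
(b): E already has 0, so the rest are out.
(e): w matches y: w ∉ K.
(f): K already has 0, so the rest are out.
(g): u matches v: u ∈ G.
(i): x ∉ G.
(h): y matches x: y ∉ G.
(e): w matches y: w ∉ G.

E = {}; G = {u, v}; K = {}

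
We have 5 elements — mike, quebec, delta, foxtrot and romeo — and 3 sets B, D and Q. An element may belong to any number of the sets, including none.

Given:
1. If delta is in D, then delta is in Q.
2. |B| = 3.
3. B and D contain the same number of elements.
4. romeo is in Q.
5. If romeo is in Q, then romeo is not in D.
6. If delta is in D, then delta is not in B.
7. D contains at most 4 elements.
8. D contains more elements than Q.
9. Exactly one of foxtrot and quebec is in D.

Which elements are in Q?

Q = {delta, romeo}

From (4): romeo ∈ Q.
(5): romeo ∉ D.
Suppose mike ∈ Q: no assignment then satisfies all the clues, so mike ∉ Q.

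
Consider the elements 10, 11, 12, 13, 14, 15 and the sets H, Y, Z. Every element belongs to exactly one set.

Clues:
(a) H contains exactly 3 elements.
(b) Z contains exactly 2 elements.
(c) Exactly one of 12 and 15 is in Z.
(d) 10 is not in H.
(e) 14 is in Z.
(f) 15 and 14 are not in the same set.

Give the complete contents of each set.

H = {11, 13, 15}; Y = {10}; Z = {12, 14}

From (d): 10 ∉ H.
From (e): 14 ∈ Z.
(f): 15 ∉ Z.
(c) (exactly one): 12 ∈ Z.
(a): only 3 candidates remain for H, so all are in.
(b): Z already has 2, so the rest are out.
Only one set left: 10 ∈ Y.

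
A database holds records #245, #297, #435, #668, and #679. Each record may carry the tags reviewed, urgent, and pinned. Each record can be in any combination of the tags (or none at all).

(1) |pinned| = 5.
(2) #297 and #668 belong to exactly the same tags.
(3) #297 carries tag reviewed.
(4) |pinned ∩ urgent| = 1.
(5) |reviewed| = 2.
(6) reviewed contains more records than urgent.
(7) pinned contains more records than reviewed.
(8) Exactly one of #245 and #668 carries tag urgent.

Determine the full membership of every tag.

reviewed = {#297, #668}; urgent = {#245}; pinned = {#245, #297, #435, #668, #679}

From (3): #297 ∈ reviewed.
(1): only 5 candidates remain for pinned, so all are in.
(2): #668 matches #297: #668 ∈ reviewed.
(5): reviewed already has 2, so the rest are out.
Suppose #245 ∉ urgent: no assignment then satisfies all the clues, so #245 ∈ urgent.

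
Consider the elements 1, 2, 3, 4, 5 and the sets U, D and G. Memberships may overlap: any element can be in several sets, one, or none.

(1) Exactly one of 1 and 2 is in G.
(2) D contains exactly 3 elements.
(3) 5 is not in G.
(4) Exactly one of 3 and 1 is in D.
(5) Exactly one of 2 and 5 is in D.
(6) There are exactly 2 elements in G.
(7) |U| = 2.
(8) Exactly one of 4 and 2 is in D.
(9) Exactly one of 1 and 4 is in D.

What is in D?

From (3): 5 ∉ G.
Suppose 1 ∈ D: no assignment then satisfies all the clues, so 1 ∉ D.

D = {3, 4, 5}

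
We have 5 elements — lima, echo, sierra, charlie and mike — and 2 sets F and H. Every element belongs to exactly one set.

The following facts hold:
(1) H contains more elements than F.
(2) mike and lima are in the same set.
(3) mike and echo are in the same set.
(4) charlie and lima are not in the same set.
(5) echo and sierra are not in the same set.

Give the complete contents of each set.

F = {charlie, sierra}; H = {echo, lima, mike}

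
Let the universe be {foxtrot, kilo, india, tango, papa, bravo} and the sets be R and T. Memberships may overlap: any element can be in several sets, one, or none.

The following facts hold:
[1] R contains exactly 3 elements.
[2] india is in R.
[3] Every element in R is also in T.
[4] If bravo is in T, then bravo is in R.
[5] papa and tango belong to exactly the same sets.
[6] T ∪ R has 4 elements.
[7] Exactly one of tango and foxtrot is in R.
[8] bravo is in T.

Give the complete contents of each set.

From (2): india ∈ R.
From (8): bravo ∈ T.
(3) with india ∈ R: india ∈ T.
(4): bravo ∈ R.
Suppose foxtrot ∉ R: no assignment then satisfies all the clues, so foxtrot ∈ R.

R = {bravo, foxtrot, india}; T = {bravo, foxtrot, india, kilo}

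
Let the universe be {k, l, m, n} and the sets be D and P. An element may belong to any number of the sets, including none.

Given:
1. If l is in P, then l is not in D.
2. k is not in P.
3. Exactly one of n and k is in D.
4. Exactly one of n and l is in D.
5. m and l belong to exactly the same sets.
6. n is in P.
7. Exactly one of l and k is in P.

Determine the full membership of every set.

From (2): k ∉ P.
From (6): n ∈ P.
(7) (exactly one): l ∈ P.
(1): l ∉ D.
(4) (exactly one): n ∈ D.
(5): m matches l: m ∉ D.
(5): m matches l: m ∈ P.
(3) (exactly one): k ∉ D.

D = {n}; P = {l, m, n}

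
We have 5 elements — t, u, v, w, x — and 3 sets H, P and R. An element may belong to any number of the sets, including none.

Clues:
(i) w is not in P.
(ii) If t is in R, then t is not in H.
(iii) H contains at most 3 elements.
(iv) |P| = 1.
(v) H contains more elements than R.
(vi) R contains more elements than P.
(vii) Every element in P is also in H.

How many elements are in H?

3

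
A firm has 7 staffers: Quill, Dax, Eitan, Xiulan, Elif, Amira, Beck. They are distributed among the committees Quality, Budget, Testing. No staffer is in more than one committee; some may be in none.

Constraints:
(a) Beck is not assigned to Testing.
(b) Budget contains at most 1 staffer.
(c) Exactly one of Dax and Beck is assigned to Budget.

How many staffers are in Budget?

1

From (a): Beck ∉ Testing.
Suppose Quill ∈ Budget: no assignment then satisfies all the clues, so Quill ∉ Budget.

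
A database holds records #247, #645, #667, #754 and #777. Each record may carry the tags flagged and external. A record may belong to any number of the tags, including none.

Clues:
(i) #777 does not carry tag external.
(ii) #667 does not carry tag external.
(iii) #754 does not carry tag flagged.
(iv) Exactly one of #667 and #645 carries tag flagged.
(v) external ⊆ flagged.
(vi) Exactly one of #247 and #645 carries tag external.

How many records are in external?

1

From (i): #777 ∉ external.
From (ii): #667 ∉ external.
From (iii): #754 ∉ flagged.
(v) contrapositive: #754 ∉ external.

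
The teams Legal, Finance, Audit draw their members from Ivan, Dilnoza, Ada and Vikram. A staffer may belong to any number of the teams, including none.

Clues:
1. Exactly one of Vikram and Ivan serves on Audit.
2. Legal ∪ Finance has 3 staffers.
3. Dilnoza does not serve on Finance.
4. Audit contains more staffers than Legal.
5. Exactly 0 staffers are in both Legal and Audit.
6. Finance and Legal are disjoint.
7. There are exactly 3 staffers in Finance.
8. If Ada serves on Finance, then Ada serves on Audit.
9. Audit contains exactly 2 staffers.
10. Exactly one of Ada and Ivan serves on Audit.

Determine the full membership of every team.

Legal = {}; Finance = {Ada, Ivan, Vikram}; Audit = {Ada, Vikram}

From (3): Dilnoza ∉ Finance.
(7): only 3 candidates remain for Finance, so all are in.
(8): Ada ∈ Audit.
(10) (exactly one): Ivan ∉ Audit.
(1) (exactly one): Vikram ∈ Audit.
(6) (disjoint): Ivan ∉ Legal.
(6) (disjoint): Ada ∉ Legal.
(6) (disjoint): Vikram ∉ Legal.
(9): Audit already has 2, so the rest are out.
Suppose Dilnoza ∈ Legal: no assignment then satisfies all the clues, so Dilnoza ∉ Legal.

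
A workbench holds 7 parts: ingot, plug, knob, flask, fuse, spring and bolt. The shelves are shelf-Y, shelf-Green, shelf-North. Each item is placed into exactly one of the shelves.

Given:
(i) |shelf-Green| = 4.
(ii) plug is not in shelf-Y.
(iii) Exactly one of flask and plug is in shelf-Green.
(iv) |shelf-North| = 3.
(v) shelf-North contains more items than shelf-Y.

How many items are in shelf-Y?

0

From (ii): plug ∉ shelf-Y.
Suppose ingot ∈ shelf-Y: no assignment then satisfies all the clues, so ingot ∉ shelf-Y.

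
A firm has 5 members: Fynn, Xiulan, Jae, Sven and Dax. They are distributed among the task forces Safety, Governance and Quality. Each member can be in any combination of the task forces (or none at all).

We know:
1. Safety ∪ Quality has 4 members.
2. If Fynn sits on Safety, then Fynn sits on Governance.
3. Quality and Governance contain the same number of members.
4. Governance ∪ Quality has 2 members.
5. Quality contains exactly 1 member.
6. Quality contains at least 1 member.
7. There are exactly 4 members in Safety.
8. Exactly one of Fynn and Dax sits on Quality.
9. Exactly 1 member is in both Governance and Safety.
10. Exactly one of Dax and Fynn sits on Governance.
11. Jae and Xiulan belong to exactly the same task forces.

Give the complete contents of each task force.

Safety = {Dax, Fynn, Jae, Xiulan}; Governance = {Fynn}; Quality = {Dax}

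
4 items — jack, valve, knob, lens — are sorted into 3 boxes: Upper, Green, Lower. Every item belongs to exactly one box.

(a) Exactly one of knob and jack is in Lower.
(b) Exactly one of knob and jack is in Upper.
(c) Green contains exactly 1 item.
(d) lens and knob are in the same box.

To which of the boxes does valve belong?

valve: Green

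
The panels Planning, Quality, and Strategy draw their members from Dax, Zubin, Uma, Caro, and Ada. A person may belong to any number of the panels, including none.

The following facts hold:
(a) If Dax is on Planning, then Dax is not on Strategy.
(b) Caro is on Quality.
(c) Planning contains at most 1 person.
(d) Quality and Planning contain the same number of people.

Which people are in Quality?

Quality = {Caro}

From (b): Caro ∈ Quality.
Suppose Dax ∈ Quality: no assignment then satisfies all the clues, so Dax ∉ Quality.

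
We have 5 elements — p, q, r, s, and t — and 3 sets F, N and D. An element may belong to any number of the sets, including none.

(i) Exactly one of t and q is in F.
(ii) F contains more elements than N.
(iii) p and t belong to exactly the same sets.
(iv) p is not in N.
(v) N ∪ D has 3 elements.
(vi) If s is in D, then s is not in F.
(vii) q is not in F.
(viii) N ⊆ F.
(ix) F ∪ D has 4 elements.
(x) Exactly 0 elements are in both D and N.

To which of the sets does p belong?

From (iv): p ∉ N.
From (vii): q ∉ F.
(i) (exactly one): t ∈ F.
(iii): p matches t: p ∈ F.
(iii): t matches p: t ∉ N.
(viii) contrapositive: q ∉ N.
Suppose p ∉ D: no assignment then satisfies all the clues, so p ∈ D.

p: D, F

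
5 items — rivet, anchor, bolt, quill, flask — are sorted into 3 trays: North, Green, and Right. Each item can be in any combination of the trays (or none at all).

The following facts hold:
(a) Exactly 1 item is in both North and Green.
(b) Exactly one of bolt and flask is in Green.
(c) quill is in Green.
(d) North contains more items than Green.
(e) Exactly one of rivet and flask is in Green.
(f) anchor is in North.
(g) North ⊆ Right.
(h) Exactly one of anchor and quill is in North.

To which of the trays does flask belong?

flask: Green, North, Right

From (c): quill ∈ Green.
From (f): anchor ∈ North.
(g) with anchor ∈ North: anchor ∈ Right.
(h) (exactly one): quill ∉ North.
Suppose flask ∉ North: no assignment then satisfies all the clues, so flask ∈ North.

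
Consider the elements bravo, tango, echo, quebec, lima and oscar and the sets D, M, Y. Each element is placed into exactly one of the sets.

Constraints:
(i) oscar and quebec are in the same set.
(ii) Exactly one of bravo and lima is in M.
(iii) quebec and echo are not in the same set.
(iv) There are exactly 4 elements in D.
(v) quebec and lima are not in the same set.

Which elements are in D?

D = {bravo, oscar, quebec, tango}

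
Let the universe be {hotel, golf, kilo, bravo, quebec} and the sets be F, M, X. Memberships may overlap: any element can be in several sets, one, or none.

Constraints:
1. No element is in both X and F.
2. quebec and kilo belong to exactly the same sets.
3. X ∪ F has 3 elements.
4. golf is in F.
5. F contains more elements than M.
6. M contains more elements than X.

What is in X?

X = {}

From (4): golf ∈ F.
(1) (disjoint): golf ∉ X.
Suppose hotel ∈ X: no assignment then satisfies all the clues, so hotel ∉ X.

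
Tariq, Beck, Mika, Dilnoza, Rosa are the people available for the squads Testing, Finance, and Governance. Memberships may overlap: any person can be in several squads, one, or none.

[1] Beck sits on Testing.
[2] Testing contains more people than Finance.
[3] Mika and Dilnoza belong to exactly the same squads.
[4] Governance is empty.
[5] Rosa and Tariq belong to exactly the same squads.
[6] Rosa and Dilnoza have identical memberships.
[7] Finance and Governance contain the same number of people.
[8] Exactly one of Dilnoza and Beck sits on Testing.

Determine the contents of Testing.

Testing = {Beck}

From (1): Beck ∈ Testing.
(4): Governance already has 0, so the rest are out.
(8) (exactly one): Dilnoza ∉ Testing.
(3): Mika matches Dilnoza: Mika ∉ Testing.
(6): Rosa matches Dilnoza: Rosa ∉ Testing.
(5): Tariq matches Rosa: Tariq ∉ Testing.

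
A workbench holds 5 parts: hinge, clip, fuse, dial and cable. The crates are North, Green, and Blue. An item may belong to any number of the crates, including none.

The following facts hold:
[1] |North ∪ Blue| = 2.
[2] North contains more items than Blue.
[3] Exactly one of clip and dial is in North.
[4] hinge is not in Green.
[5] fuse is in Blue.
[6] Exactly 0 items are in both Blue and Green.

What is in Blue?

Blue = {fuse}

From (4): hinge ∉ Green.
From (5): fuse ∈ Blue.
Suppose hinge ∈ Blue: no assignment then satisfies all the clues, so hinge ∉ Blue.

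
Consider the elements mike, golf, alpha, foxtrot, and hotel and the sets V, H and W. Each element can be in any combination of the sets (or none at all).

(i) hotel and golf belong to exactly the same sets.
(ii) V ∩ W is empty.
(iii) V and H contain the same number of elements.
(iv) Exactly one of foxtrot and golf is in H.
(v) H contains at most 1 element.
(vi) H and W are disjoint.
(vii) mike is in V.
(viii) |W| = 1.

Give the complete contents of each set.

V = {mike}; H = {foxtrot}; W = {alpha}

From (vii): mike ∈ V.
(ii) (disjoint): mike ∉ W.
Suppose mike ∈ H: no assignment then satisfies all the clues, so mike ∉ H.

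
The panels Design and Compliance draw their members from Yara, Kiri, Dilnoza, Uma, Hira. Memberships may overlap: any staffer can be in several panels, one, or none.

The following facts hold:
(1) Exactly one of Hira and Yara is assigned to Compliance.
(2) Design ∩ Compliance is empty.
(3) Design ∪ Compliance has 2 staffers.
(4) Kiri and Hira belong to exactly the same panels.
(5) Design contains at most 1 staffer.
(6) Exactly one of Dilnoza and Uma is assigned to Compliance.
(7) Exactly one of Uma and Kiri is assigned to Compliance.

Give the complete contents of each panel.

Design = {}; Compliance = {Uma, Yara}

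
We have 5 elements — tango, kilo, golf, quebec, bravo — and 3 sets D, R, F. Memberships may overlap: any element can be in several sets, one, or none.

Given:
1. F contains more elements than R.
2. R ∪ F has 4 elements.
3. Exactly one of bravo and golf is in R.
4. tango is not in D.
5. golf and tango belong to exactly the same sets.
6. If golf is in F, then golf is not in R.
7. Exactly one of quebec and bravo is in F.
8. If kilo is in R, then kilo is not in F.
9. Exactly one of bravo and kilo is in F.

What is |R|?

From (4): tango ∉ D.
(5): golf matches tango: golf ∉ D.
Suppose tango ∈ R: no assignment then satisfies all the clues, so tango ∉ R.

2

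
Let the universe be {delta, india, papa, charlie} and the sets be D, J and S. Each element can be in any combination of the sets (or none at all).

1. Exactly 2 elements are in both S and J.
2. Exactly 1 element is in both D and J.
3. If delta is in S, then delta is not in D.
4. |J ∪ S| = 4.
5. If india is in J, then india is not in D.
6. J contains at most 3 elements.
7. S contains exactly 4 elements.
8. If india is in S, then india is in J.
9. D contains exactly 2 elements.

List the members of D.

D = {charlie, papa}

(7): only 4 candidates remain for S, so all are in.
(8): india ∈ J.
(3): delta ∉ D.
(5): india ∉ D.
(9): only 2 candidates remain for D, so all are in.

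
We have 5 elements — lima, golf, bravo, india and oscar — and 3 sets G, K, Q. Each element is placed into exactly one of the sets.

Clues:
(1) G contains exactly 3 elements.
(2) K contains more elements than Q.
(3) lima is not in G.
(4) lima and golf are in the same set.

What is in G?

G = {bravo, india, oscar}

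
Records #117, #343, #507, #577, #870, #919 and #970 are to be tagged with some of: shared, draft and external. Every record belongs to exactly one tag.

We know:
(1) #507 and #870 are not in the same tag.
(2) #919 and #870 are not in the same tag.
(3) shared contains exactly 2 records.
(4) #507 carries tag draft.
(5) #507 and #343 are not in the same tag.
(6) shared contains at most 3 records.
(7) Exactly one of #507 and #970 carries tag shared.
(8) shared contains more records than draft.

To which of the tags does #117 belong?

#117: external

From (4): #507 ∈ draft.
(1): #870 ∉ draft.
(5): #343 ∉ draft.
(7) (exactly one): #970 ∈ shared.
Suppose #117 ∈ shared: no assignment then satisfies all the clues, so #117 ∉ shared.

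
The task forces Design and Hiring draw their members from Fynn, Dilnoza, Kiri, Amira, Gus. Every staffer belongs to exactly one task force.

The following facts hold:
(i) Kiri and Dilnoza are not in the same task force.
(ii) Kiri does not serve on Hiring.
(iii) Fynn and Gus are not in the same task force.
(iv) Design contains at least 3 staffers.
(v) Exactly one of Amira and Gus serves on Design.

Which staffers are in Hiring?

Hiring = {Dilnoza, Gus}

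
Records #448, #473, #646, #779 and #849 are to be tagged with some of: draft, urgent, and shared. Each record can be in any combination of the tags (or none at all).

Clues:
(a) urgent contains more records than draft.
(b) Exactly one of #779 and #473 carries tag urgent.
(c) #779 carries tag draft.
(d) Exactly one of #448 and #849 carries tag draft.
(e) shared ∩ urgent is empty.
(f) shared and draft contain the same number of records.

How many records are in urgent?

From (c): #779 ∈ draft.
Suppose #473 ∈ draft: no assignment then satisfies all the clues, so #473 ∉ draft.

3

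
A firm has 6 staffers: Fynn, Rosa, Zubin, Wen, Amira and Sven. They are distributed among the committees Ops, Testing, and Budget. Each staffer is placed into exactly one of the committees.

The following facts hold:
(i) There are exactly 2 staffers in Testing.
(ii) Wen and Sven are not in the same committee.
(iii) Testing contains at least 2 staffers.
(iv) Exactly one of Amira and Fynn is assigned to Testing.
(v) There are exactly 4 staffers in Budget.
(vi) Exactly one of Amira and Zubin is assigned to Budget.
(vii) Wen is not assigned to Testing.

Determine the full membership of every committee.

Ops = {}; Testing = {Amira, Sven}; Budget = {Fynn, Rosa, Wen, Zubin}

From (vii): Wen ∉ Testing.
Suppose Fynn ∈ Ops: no assignment then satisfies all the clues, so Fynn ∉ Ops.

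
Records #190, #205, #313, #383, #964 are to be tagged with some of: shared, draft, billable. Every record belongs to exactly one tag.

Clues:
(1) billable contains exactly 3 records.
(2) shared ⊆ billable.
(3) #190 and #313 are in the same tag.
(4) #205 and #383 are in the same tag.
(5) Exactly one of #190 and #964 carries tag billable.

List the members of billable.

billable = {#205, #383, #964}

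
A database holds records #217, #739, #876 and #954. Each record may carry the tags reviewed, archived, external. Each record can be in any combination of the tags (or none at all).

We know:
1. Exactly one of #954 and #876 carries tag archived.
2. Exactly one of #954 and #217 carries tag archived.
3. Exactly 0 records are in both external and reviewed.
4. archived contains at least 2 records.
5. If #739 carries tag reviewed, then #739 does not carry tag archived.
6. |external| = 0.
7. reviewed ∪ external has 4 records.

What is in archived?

archived = {#217, #876}

(6): external already has 0, so the rest are out.
Suppose #217 ∉ archived: no assignment then satisfies all the clues, so #217 ∈ archived.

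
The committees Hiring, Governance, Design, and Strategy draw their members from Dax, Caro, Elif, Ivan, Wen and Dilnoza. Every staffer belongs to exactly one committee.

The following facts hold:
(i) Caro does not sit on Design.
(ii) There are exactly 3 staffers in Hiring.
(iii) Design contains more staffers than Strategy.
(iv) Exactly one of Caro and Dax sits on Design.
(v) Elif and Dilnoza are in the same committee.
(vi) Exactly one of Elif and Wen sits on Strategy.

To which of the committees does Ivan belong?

Ivan: Design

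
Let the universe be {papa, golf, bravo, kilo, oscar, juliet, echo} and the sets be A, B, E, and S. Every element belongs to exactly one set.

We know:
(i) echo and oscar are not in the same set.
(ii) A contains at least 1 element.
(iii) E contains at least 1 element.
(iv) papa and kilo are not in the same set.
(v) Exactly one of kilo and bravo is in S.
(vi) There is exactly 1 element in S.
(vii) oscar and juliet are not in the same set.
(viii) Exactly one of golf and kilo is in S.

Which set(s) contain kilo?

kilo: S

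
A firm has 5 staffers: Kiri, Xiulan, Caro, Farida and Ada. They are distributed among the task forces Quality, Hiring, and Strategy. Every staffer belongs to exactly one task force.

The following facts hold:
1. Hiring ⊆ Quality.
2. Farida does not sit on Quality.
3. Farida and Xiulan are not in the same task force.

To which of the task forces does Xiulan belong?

Xiulan: Quality

From (2): Farida ∉ Quality.
(1) contrapositive: Farida ∉ Hiring.
Only one task force left: Farida ∈ Strategy.
(3): Xiulan ∉ Strategy.
Suppose Xiulan ∉ Quality: no assignment then satisfies all the clues, so Xiulan ∈ Quality.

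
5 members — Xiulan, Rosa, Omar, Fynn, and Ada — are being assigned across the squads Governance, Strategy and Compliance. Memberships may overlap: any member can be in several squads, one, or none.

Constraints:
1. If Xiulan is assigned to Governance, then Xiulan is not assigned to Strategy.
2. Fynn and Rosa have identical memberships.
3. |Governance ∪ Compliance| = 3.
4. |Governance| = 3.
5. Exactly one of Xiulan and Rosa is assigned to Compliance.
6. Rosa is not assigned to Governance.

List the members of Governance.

Governance = {Ada, Omar, Xiulan}

From (6): Rosa ∉ Governance.
(2): Fynn matches Rosa: Fynn ∉ Governance.
(4): only 3 candidates remain for Governance, so all are in.
(1): Xiulan ∉ Strategy.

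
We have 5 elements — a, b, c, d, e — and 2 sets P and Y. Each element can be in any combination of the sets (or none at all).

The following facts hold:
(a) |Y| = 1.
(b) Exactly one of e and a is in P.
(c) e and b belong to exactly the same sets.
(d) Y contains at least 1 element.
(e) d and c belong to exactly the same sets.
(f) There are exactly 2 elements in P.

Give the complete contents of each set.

P = {b, e}; Y = {a}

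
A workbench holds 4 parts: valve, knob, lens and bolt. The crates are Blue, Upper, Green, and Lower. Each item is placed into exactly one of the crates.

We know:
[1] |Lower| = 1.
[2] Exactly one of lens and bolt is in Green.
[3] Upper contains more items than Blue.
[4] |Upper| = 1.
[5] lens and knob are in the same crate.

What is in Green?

Green = {knob, lens}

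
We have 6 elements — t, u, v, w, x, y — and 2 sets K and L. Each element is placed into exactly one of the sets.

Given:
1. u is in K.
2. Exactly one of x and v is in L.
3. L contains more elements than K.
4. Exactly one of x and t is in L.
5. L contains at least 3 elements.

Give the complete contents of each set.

K = {u, x}; L = {t, v, w, y}

From (1): u ∈ K.
Suppose t ∈ K: no assignment then satisfies all the clues, so t ∉ K.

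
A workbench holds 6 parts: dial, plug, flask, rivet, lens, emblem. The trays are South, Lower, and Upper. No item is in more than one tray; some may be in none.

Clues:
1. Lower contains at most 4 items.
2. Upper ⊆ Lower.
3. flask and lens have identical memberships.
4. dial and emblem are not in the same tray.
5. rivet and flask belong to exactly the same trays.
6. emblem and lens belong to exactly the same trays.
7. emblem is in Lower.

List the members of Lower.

From (7): emblem ∈ Lower.
(4): dial ∉ Lower.
(6): lens matches emblem: lens ∉ South.
(6): lens matches emblem: lens ∈ Lower.
(2) contrapositive: dial ∉ Upper.
(3): flask matches lens: flask ∉ South.
(3): flask matches lens: flask ∈ Lower.
(5): rivet matches flask: rivet ∉ South.
(5): rivet matches flask: rivet ∈ Lower.
(1): Lower already has 4, so the rest are out.
(2) contrapositive: plug ∉ Upper.

Lower = {emblem, flask, lens, rivet}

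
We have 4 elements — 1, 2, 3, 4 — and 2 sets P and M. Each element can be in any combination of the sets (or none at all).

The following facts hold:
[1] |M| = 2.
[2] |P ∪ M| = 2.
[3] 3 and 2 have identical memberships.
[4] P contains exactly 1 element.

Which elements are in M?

M = {1, 4}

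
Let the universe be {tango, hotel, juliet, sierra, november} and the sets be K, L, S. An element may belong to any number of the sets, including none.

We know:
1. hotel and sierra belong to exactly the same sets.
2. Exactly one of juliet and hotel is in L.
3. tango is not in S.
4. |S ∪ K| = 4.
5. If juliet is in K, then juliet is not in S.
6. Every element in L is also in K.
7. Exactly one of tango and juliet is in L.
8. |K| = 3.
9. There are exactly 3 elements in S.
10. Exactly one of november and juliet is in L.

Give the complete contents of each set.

K = {hotel, juliet, sierra}; L = {juliet}; S = {hotel, november, sierra}

From (3): tango ∉ S.
Suppose tango ∈ K: no assignment then satisfies all the clues, so tango ∉ K.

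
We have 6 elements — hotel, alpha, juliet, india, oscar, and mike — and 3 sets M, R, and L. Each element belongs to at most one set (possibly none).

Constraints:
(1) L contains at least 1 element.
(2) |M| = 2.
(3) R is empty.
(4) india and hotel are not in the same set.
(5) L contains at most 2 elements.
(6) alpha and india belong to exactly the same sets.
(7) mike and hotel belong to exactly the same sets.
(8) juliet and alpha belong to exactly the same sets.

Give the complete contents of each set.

(3): R already has 0, so the rest are out.
Suppose hotel ∉ M: no assignment then satisfies all the clues, so hotel ∈ M.

M = {hotel, mike}; R = {}; L = {oscar}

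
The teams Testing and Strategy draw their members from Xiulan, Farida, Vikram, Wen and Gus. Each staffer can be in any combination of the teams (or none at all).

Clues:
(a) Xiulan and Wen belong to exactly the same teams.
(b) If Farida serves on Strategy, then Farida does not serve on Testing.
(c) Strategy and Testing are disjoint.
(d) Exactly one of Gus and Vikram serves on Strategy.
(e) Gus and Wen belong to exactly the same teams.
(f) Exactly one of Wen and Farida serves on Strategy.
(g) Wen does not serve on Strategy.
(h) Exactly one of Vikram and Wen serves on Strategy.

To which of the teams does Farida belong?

From (g): Wen ∉ Strategy.
(a): Xiulan matches Wen: Xiulan ∉ Strategy.
(e): Gus matches Wen: Gus ∉ Strategy.
(f) (exactly one): Farida ∈ Strategy.
(h) (exactly one): Vikram ∈ Strategy.
(b): Farida ∉ Testing.
(c) (disjoint): Vikram ∉ Testing.

Farida: Strategy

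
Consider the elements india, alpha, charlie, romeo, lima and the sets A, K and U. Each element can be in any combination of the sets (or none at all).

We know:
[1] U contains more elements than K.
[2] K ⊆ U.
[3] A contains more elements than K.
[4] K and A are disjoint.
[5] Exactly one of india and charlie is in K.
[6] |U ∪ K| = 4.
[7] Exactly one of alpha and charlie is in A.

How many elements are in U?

4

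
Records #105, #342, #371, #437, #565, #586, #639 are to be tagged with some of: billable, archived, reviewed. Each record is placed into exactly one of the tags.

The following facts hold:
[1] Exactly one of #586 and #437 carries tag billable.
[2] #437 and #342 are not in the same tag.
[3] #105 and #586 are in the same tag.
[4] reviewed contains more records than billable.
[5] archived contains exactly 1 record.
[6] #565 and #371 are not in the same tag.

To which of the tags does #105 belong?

#105: reviewed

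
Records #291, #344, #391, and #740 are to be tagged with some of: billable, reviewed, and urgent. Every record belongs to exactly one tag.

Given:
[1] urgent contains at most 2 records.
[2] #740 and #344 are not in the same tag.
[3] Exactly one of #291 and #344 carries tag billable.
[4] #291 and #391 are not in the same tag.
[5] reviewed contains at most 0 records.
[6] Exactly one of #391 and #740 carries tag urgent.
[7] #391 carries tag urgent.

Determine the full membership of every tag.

billable = {#291, #740}; reviewed = {}; urgent = {#344, #391}

From (7): #391 ∈ urgent.
(4): #291 ∉ urgent.
(5): reviewed already has 0, so the rest are out.
(6) (exactly one): #740 ∉ urgent.
Only one tag left: #291 ∈ billable.
Only one tag left: #740 ∈ billable.
(2): #344 ∉ billable.
Only one tag left: #344 ∈ urgent.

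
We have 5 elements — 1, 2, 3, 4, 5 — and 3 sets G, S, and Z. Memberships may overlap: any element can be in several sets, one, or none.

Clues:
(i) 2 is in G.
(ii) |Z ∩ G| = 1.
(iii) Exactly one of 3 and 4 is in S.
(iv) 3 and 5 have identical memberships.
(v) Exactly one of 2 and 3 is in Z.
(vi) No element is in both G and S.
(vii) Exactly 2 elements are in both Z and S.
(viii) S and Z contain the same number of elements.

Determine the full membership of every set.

G = {2, 4}; S = {1, 3, 5}; Z = {3, 4, 5}

From (i): 2 ∈ G.
(vi) (disjoint): 2 ∉ S.
Suppose 1 ∈ G: no assignment then satisfies all the clues, so 1 ∉ G.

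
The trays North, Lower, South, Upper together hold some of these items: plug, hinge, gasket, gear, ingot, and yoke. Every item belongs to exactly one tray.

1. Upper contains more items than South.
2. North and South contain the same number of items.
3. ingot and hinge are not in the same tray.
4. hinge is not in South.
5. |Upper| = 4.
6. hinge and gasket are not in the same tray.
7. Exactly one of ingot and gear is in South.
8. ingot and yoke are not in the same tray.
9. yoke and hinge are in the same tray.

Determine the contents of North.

From (4): hinge ∉ South.
(9): yoke matches hinge: yoke ∉ South.
Suppose plug ∈ North: no assignment then satisfies all the clues, so plug ∉ North.

North = {gasket}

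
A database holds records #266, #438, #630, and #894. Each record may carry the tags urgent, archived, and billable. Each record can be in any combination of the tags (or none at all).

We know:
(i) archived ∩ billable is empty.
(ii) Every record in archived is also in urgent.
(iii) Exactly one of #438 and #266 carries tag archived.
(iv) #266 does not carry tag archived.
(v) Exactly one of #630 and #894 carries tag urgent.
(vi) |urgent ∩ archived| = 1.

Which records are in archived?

archived = {#438}

From (iv): #266 ∉ archived.
(iii) (exactly one): #438 ∈ archived.
(i) (disjoint): #438 ∉ billable.
(ii) with #438 ∈ archived: #438 ∈ urgent.
Suppose #630 ∈ archived: no assignment then satisfies all the clues, so #630 ∉ archived.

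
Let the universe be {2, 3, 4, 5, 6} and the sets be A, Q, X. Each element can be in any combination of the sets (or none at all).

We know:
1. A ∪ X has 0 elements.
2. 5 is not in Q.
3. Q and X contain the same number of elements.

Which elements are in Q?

Q = {}

From (2): 5 ∉ Q.
Suppose 2 ∈ Q: no assignment then satisfies all the clues, so 2 ∉ Q.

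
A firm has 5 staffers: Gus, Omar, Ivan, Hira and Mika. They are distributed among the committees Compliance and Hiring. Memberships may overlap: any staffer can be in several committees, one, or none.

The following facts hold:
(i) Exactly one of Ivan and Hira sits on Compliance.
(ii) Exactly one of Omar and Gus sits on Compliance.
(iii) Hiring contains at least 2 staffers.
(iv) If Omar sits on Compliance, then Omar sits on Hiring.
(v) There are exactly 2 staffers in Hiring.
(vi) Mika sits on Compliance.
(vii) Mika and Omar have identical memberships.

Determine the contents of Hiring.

Hiring = {Mika, Omar}

From (vi): Mika ∈ Compliance.
(vii): Omar matches Mika: Omar ∈ Compliance.
(ii) (exactly one): Gus ∉ Compliance.
(iv): Omar ∈ Hiring.
(vii): Mika matches Omar: Mika ∈ Hiring.
(v): Hiring already has 2, so the rest are out.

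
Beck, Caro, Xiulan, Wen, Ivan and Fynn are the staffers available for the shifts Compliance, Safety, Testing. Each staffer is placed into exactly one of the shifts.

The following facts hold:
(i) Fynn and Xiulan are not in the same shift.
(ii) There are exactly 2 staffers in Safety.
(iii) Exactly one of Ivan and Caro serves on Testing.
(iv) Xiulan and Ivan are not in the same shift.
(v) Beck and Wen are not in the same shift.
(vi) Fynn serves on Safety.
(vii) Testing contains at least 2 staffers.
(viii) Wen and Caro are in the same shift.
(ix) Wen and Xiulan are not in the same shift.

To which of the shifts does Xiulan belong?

Xiulan: Compliance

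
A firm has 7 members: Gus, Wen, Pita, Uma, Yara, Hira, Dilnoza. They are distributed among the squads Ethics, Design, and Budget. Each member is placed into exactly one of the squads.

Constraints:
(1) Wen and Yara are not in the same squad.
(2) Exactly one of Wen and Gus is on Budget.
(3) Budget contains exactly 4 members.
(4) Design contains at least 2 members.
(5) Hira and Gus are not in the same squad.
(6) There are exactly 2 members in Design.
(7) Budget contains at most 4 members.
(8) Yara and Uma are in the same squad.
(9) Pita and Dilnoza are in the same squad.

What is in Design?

Design = {Uma, Yara}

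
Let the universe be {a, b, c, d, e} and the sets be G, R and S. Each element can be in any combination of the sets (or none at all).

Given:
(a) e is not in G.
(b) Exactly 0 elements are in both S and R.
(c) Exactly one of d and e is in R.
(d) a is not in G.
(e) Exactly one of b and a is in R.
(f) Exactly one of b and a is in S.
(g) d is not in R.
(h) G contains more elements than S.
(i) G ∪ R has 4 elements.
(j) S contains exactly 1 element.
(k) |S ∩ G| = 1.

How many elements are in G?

2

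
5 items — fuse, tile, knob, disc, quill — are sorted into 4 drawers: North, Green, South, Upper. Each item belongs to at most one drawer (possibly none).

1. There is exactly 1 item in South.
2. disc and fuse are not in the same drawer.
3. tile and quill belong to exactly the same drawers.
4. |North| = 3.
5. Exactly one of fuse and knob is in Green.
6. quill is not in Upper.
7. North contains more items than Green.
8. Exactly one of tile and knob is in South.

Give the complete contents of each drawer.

North = {disc, quill, tile}; Green = {fuse}; South = {knob}; Upper = {}

From (6): quill ∉ Upper.
(3): tile matches quill: tile ∉ Upper.
Suppose fuse ∈ North: no assignment then satisfies all the clues, so fuse ∉ North.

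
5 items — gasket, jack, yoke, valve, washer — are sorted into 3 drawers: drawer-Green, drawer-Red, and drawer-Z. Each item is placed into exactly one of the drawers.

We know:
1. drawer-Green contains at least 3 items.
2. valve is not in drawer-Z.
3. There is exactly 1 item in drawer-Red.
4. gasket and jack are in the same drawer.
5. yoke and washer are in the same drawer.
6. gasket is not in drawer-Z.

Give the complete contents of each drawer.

drawer-Green = {gasket, jack, washer, yoke}; drawer-Red = {valve}; drawer-Z = {}

From (2): valve ∉ drawer-Z.
From (6): gasket ∉ drawer-Z.
(4): jack matches gasket: jack ∉ drawer-Z.
Suppose gasket ∉ drawer-Green: no assignment then satisfies all the clues, so gasket ∈ drawer-Green.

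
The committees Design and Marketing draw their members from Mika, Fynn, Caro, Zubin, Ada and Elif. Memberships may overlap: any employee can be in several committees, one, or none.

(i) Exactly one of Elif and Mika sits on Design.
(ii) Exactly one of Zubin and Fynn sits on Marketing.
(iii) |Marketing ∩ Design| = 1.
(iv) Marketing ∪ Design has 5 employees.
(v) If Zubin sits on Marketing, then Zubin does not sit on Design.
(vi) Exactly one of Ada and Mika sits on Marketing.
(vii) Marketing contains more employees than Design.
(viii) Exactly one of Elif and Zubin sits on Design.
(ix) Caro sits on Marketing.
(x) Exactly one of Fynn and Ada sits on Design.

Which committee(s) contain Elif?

Elif: Design, Marketing

From (ix): Caro ∈ Marketing.
Suppose Elif ∉ Design: no assignment then satisfies all the clues, so Elif ∈ Design.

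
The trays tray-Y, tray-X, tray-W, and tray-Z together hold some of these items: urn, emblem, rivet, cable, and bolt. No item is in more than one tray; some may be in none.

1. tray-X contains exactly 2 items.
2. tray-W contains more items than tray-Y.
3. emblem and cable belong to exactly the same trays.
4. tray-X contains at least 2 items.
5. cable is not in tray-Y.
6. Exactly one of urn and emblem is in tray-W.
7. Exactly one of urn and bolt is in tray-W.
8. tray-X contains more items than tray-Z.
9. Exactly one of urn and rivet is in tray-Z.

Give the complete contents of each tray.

tray-Y = {}; tray-X = {cable, emblem}; tray-W = {urn}; tray-Z = {rivet}

From (5): cable ∉ tray-Y.
(3): emblem matches cable: emblem ∉ tray-Y.
Suppose urn ∈ tray-Y: no assignment then satisfies all the clues, so urn ∉ tray-Y.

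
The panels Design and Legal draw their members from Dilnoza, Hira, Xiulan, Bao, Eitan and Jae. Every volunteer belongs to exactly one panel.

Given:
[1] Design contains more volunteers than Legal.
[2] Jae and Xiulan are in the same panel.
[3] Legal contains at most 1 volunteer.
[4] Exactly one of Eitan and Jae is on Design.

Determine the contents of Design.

Design = {Bao, Dilnoza, Hira, Jae, Xiulan}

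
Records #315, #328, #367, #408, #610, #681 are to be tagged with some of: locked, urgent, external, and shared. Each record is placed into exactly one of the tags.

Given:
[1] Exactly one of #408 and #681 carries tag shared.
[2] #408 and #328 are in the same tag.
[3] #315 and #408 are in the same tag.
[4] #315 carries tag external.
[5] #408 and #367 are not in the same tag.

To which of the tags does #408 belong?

#408: external

From (4): #315 ∈ external.
(3): #408 matches #315: #408 ∉ locked.
(3): #408 matches #315: #408 ∉ urgent.
(3): #408 matches #315: #408 ∈ external.
(5): #367 ∉ external.
(1) (exactly one): #681 ∈ shared.
(2): #328 matches #408: #328 ∉ locked.
(2): #328 matches #408: #328 ∉ urgent.
(2): #328 matches #408: #328 ∈ external.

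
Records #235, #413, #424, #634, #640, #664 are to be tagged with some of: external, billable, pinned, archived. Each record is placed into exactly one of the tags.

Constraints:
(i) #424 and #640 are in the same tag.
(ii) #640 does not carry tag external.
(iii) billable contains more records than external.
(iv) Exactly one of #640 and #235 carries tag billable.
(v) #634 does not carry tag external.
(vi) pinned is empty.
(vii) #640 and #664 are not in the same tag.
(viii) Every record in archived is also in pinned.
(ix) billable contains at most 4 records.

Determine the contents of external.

external = {#235, #664}

From (ii): #640 ∉ external.
From (v): #634 ∉ external.
(i): #424 matches #640: #424 ∉ external.
(vi): pinned already has 0, so the rest are out.
(viii) contrapositive: #235 ∉ archived.
(viii) contrapositive: #413 ∉ archived.
(viii) contrapositive: #424 ∉ archived.
(viii) contrapositive: #634 ∉ archived.
(viii) contrapositive: #640 ∉ archived.
(viii) contrapositive: #664 ∉ archived.
Only one tag left: #424 ∈ billable.
Suppose #413 ∈ external: no assignment then satisfies all the clues, so #413 ∉ external.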